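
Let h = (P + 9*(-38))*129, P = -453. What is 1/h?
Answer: -1/102555 ≈ -9.7509e-6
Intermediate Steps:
h = -102555 (h = (-453 + 9*(-38))*129 = (-453 - 342)*129 = -795*129 = -102555)
1/h = 1/(-102555) = -1/102555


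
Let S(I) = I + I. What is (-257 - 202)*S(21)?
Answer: -19278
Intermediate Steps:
S(I) = 2*I
(-257 - 202)*S(21) = (-257 - 202)*(2*21) = -459*42 = -19278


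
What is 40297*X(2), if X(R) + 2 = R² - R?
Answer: 0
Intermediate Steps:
X(R) = -2 + R² - R (X(R) = -2 + (R² - R) = -2 + R² - R)
40297*X(2) = 40297*(-2 + 2² - 1*2) = 40297*(-2 + 4 - 2) = 40297*0 = 0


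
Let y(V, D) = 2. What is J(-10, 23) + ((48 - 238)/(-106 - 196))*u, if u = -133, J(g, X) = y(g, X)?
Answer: -12333/151 ≈ -81.676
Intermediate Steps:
J(g, X) = 2
J(-10, 23) + ((48 - 238)/(-106 - 196))*u = 2 + ((48 - 238)/(-106 - 196))*(-133) = 2 - 190/(-302)*(-133) = 2 - 190*(-1/302)*(-133) = 2 + (95/151)*(-133) = 2 - 12635/151 = -12333/151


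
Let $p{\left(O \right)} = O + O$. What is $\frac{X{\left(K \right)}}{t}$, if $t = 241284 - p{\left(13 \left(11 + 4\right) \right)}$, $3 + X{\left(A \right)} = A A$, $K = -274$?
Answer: $\frac{75073}{240894} \approx 0.31164$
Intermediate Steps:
$p{\left(O \right)} = 2 O$
$X{\left(A \right)} = -3 + A^{2}$ ($X{\left(A \right)} = -3 + A A = -3 + A^{2}$)
$t = 240894$ ($t = 241284 - 2 \cdot 13 \left(11 + 4\right) = 241284 - 2 \cdot 13 \cdot 15 = 241284 - 2 \cdot 195 = 241284 - 390 = 240894$)
$\frac{X{\left(K \right)}}{t} = \frac{-3 + \left(-274\right)^{2}}{240894} = \left(-3 + 75076\right) \frac{1}{240894} = 75073 \cdot \frac{1}{240894} = \frac{75073}{240894}$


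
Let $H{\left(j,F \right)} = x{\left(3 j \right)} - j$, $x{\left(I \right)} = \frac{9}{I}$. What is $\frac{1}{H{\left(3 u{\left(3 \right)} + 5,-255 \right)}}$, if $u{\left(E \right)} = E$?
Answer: $- \frac{14}{193} \approx -0.072539$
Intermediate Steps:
$H{\left(j,F \right)} = - j + \frac{3}{j}$ ($H{\left(j,F \right)} = \frac{9}{3 j} - j = 9 \frac{1}{3 j} - j = \frac{3}{j} - j = - j + \frac{3}{j}$)
$\frac{1}{H{\left(3 u{\left(3 \right)} + 5,-255 \right)}} = \frac{1}{- (3 \cdot 3 + 5) + \frac{3}{3 \cdot 3 + 5}} = \frac{1}{- (9 + 5) + \frac{3}{9 + 5}} = \frac{1}{\left(-1\right) 14 + \frac{3}{14}} = \frac{1}{-14 + 3 \cdot \frac{1}{14}} = \frac{1}{-14 + \frac{3}{14}} = \frac{1}{- \frac{193}{14}} = - \frac{14}{193}$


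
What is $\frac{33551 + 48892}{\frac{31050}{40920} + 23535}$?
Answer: $\frac{37484084}{10700925} \approx 3.5029$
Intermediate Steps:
$\frac{33551 + 48892}{\frac{31050}{40920} + 23535} = \frac{82443}{31050 \cdot \frac{1}{40920} + 23535} = \frac{82443}{\frac{1035}{1364} + 23535} = \frac{82443}{\frac{32102775}{1364}} = 82443 \cdot \frac{1364}{32102775} = \frac{37484084}{10700925}$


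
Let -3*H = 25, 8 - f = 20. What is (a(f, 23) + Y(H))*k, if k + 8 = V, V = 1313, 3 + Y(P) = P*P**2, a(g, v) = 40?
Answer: -2120770/3 ≈ -7.0692e+5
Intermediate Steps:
f = -12 (f = 8 - 1*20 = 8 - 20 = -12)
H = -25/3 (H = -1/3*25 = -25/3 ≈ -8.3333)
Y(P) = -3 + P**3 (Y(P) = -3 + P*P**2 = -3 + P**3)
k = 1305 (k = -8 + 1313 = 1305)
(a(f, 23) + Y(H))*k = (40 + (-3 + (-25/3)**3))*1305 = (40 + (-3 - 15625/27))*1305 = (40 - 15706/27)*1305 = -14626/27*1305 = -2120770/3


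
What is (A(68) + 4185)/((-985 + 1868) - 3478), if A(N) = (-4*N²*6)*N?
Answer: 2514061/865 ≈ 2906.4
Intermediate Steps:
A(N) = -24*N³ (A(N) = (-24*N²)*N = -24*N³)
(A(68) + 4185)/((-985 + 1868) - 3478) = (-24*68³ + 4185)/((-985 + 1868) - 3478) = (-24*314432 + 4185)/(883 - 3478) = (-7546368 + 4185)/(-2595) = -7542183*(-1/2595) = 2514061/865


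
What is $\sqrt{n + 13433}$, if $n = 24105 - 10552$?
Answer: $\sqrt{26986} \approx 164.27$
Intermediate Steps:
$n = 13553$ ($n = 24105 - 10552 = 13553$)
$\sqrt{n + 13433} = \sqrt{13553 + 13433} = \sqrt{26986}$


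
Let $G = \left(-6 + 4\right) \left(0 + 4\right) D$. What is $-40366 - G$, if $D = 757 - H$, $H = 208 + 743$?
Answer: $-41918$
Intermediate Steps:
$H = 951$
$D = -194$ ($D = 757 - 951 = -194$)
$G = 1552$ ($G = \left(-6 + 4\right) \left(0 + 4\right) \left(-194\right) = \left(-2\right) 4 \left(-194\right) = \left(-8\right) \left(-194\right) = 1552$)
$-40366 - G = -40366 - 1552 = -41918$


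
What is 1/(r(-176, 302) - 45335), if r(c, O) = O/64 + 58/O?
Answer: -4832/219034991 ≈ -2.2060e-5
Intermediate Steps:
r(c, O) = 58/O + O/64 (r(c, O) = O*(1/64) + 58/O = O/64 + 58/O = 58/O + O/64)
1/(r(-176, 302) - 45335) = 1/((58/302 + (1/64)*302) - 45335) = 1/((58*(1/302) + 151/32) - 45335) = 1/((29/151 + 151/32) - 45335) = 1/(23729/4832 - 45335) = 1/(-219034991/4832) = -4832/219034991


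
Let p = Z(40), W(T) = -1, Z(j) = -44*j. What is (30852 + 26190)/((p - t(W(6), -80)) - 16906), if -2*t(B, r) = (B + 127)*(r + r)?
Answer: -3169/1597 ≈ -1.9843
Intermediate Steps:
t(B, r) = -r*(127 + B) (t(B, r) = -(B + 127)*(r + r)/2 = -(127 + B)*2*r/2 = -r*(127 + B))
p = -1760 (p = -44*40 = -1760)
(30852 + 26190)/((p - t(W(6), -80)) - 16906) = (30852 + 26190)/((-1760 - (-1)*(-80)*(127 - 1)) - 16906) = 57042/((-1760 - (-1)*(-80)*126) - 16906) = 57042/((-1760 - 1*10080) - 16906) = 57042/((-1760 - 10080) - 16906) = 57042/(-11840 - 16906) = 57042/(-28746) = 57042*(-1/28746) = -3169/1597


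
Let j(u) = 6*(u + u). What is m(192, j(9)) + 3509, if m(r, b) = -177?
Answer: 3332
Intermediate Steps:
j(u) = 12*u (j(u) = 6*(2*u) = 12*u)
m(192, j(9)) + 3509 = -177 + 3509 = 3332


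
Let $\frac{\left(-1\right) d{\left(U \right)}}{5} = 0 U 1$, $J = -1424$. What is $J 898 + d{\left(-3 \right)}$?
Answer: $-1278752$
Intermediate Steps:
$d{\left(U \right)} = 0$ ($d{\left(U \right)} = - 5 \cdot 0 U 1 = - 5 \cdot 0 \cdot 1 = \left(-5\right) 0 = 0$)
$J 898 + d{\left(-3 \right)} = \left(-1424\right) 898 + 0 = -1278752 + 0 = -1278752$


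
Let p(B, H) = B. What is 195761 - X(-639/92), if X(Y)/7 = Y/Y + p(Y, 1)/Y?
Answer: 195747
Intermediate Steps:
X(Y) = 14 (X(Y) = 7*(Y/Y + Y/Y) = 7*(1 + 1) = 7*2 = 14)
195761 - X(-639/92) = 195761 - 1*14 = 195761 - 14 = 195747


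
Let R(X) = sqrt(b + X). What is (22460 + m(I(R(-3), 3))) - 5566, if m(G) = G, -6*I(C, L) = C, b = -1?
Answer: 16894 - I/3 ≈ 16894.0 - 0.33333*I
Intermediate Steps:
R(X) = sqrt(-1 + X)
I(C, L) = -C/6
(22460 + m(I(R(-3), 3))) - 5566 = (22460 - sqrt(-1 - 3)/6) - 5566 = (22460 - I/3) - 5566 = 16894 - I/3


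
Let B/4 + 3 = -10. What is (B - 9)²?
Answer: 3721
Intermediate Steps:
B = -52 (B = -12 + 4*(-10) = -12 - 40 = -52)
(B - 9)² = (-52 - 9)² = (-61)² = 3721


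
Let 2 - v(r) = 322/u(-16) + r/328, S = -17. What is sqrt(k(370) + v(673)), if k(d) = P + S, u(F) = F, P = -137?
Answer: 17*I*sqrt(779)/41 ≈ 11.573*I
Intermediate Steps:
v(r) = 177/8 - r/328 (v(r) = 2 - (322/(-16) + r/328) = 2 - (322*(-1/16) + r*(1/328)) = 2 - (-161/8 + r/328) = 2 + (161/8 - r/328) = 177/8 - r/328)
k(d) = -154 (k(d) = -137 - 17 = -154)
sqrt(k(370) + v(673)) = sqrt(-154 + (177/8 - 1/328*673)) = sqrt(-154 + (177/8 - 673/328)) = sqrt(-154 + 823/41) = sqrt(-5491/41) = 17*I*sqrt(779)/41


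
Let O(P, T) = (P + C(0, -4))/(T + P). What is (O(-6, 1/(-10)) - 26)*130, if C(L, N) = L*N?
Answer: -198380/61 ≈ -3252.1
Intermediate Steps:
O(P, T) = P/(P + T) (O(P, T) = (P + 0*(-4))/(T + P) = (P + 0)/(P + T) = P/(P + T))
(O(-6, 1/(-10)) - 26)*130 = (-6/(-6 + 1/(-10)) - 26)*130 = (-6/(-6 - 1/10) - 26)*130 = (-6/(-61/10) - 26)*130 = (-6*(-10/61) - 26)*130 = (60/61 - 26)*130 = -1526/61*130 = -198380/61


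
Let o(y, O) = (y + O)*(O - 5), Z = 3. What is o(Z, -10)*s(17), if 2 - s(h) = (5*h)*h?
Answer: -151515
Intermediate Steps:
s(h) = 2 - 5*h² (s(h) = 2 - 5*h*h = 2 - 5*h²)
o(y, O) = (-5 + O)*(O + y) (o(y, O) = (O + y)*(-5 + O) = (-5 + O)*(O + y))
o(Z, -10)*s(17) = ((-10)² - 5*(-10) - 5*3 - 10*3)*(2 - 5*17²) = (100 + 50 - 15 - 30)*(2 - 5*289) = 105*(2 - 1445) = 105*(-1443) = -151515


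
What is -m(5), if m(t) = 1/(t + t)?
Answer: -⅒ ≈ -0.10000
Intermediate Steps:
m(t) = 1/(2*t)
-m(5) = -1/(2*5) = -1*⅒ = -⅒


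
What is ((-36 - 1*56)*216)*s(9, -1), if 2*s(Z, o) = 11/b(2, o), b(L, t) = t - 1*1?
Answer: 54648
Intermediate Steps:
b(L, t) = -1 + t (b(L, t) = t - 1 = -1 + t)
s(Z, o) = 11/(2*(-1 + o)) (s(Z, o) = (11/(-1 + o))/2 = 11/(2*(-1 + o)))
((-36 - 1*56)*216)*s(9, -1) = ((-36 - 1*56)*216)*(11/(2*(-1 - 1))) = ((-36 - 56)*216)*((11/2)/(-2)) = (-92*216)*((11/2)*(-1/2)) = -19872*(-11/4) = 54648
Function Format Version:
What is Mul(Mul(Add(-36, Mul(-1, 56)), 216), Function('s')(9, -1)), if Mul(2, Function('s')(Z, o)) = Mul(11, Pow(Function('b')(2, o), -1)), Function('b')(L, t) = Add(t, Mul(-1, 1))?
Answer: 54648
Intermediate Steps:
Function('b')(L, t) = Add(-1, t) (Function('b')(L, t) = Add(t, -1) = Add(-1, t))
Function('s')(Z, o) = Mul(Rational(11, 2), Pow(Add(-1, o), -1)) (Function('s')(Z, o) = Mul(Rational(1, 2), Mul(11, Pow(Add(-1, o), -1))) = Mul(Rational(11, 2), Pow(Add(-1, o), -1)))
Mul(Mul(Add(-36, Mul(-1, 56)), 216), Function('s')(9, -1)) = Mul(Mul(Add(-36, Mul(-1, 56)), 216), Mul(Rational(11, 2), Pow(Add(-1, -1), -1))) = Mul(Mul(Add(-36, -56), 216), Mul(Rational(11, 2), Pow(-2, -1))) = Mul(Mul(-92, 216), Mul(Rational(11, 2), Rational(-1, 2))) = Mul(-19872, Rational(-11, 4)) = 54648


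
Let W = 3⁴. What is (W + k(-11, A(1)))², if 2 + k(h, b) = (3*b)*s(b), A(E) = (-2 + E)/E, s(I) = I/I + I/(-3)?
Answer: 5625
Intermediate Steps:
s(I) = 1 - I/3 (s(I) = 1 + I*(-⅓) = 1 - I/3)
A(E) = (-2 + E)/E
k(h, b) = -2 + 3*b*(1 - b/3) (k(h, b) = -2 + (3*b)*(1 - b/3) = -2 + 3*b*(1 - b/3))
W = 81
(W + k(-11, A(1)))² = (81 + (-2 - (-2 + 1)/1*(-3 + (-2 + 1)/1)))² = (81 + (-2 - 1*(-1)*(-3 + 1*(-1))))² = (81 + (-2 - 1*(-1)*(-3 - 1)))² = (81 + (-2 - 1*(-1)*(-4)))² = (81 + (-2 - 4))² = (81 - 6)² = 75² = 5625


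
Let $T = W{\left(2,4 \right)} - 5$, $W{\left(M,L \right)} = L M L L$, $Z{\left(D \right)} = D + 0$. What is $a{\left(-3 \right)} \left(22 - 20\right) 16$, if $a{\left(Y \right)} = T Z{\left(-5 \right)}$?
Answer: $-19680$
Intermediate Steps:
$Z{\left(D \right)} = D$
$W{\left(M,L \right)} = M L^{3}$ ($W{\left(M,L \right)} = L L M L = M L^{2} L = M L^{3}$)
$T = 123$ ($T = 2 \cdot 4^{3} - 5 = 2 \cdot 64 - 5 = 128 - 5 = 123$)
$a{\left(Y \right)} = -615$ ($a{\left(Y \right)} = 123 \left(-5\right) = -615$)
$a{\left(-3 \right)} \left(22 - 20\right) 16 = - 615 \left(22 - 20\right) 16 = \left(-615\right) 2 \cdot 16 = \left(-1230\right) 16 = -19680$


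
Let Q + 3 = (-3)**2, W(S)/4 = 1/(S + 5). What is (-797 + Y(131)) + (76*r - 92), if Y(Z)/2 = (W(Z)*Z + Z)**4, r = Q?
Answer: 441933654633881/668168 ≈ 6.6141e+8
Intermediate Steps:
W(S) = 4/(5 + S) (W(S) = 4/(S + 5) = 4/(5 + S))
Q = 6 (Q = -3 + (-3)**2 = -3 + 9 = 6)
r = 6
Y(Z) = 2*(Z + 4*Z/(5 + Z))**4 (Y(Z) = 2*((4/(5 + Z))*Z + Z)**4 = 2*(4*Z/(5 + Z) + Z)**4 = 2*(Z + 4*Z/(5 + Z))**4)
(-797 + Y(131)) + (76*r - 92) = (-797 + 2*131**4*(9 + 131)**4/(5 + 131)**4) + (76*6 - 92) = (-797 + 2*294499921*140**4/136**4) + (456 - 92) = (-797 + 2*294499921*(1/342102016)*384160000) + 364 = (-797 + 441933943950625/668168) + 364 = 441933411420729/668168 + 364 = 441933654633881/668168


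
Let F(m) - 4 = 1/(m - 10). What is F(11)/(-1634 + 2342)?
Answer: 5/708 ≈ 0.0070621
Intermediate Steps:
F(m) = 4 + 1/(-10 + m) (F(m) = 4 + 1/(m - 10) = 4 + 1/(-10 + m))
F(11)/(-1634 + 2342) = ((-39 + 4*11)/(-10 + 11))/(-1634 + 2342) = ((-39 + 44)/1)/708 = (1*5)/708 = (1/708)*5 = 5/708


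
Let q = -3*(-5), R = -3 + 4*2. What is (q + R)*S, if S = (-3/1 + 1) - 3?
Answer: -100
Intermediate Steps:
R = 5 (R = -3 + 8 = 5)
q = 15
S = -5 (S = (-3*1 + 1) - 3 = (-3 + 1) - 3 = -2 - 3 = -5)
(q + R)*S = (15 + 5)*(-5) = 20*(-5) = -100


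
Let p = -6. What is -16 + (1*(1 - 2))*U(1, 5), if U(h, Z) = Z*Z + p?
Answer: -35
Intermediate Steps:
U(h, Z) = -6 + Z² (U(h, Z) = Z*Z - 6 = Z² - 6 = -6 + Z²)
-16 + (1*(1 - 2))*U(1, 5) = -16 + (1*(1 - 2))*(-6 + 5²) = -16 + (1*(-1))*(-6 + 25) = -16 - 1*19 = -16 - 19 = -35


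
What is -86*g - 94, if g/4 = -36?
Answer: 12290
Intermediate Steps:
g = -144 (g = 4*(-36) = -144)
-86*g - 94 = -86*(-144) - 94 = 12384 - 94 = 12290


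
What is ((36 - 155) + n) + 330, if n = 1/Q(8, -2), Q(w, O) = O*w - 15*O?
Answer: 2955/14 ≈ 211.07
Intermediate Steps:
Q(w, O) = -15*O + O*w
n = 1/14 (n = 1/(-2*(-15 + 8)) = 1/(-2*(-7)) = 1/14 ≈ 0.071429)
((36 - 155) + n) + 330 = ((36 - 155) + 1/14) + 330 = (-119 + 1/14) + 330 = -1665/14 + 330 = 2955/14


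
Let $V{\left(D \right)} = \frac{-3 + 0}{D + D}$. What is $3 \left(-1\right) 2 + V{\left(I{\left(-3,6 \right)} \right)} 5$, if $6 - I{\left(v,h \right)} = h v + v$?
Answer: $- \frac{113}{18} \approx -6.2778$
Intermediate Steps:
$I{\left(v,h \right)} = 6 - v - h v$ ($I{\left(v,h \right)} = 6 - \left(h v + v\right) = 6 - \left(v + h v\right) = 6 - v - h v$)
$V{\left(D \right)} = - \frac{3}{2 D}$
$3 \left(-1\right) 2 + V{\left(I{\left(-3,6 \right)} \right)} 5 = 3 \left(-1\right) 2 + - \frac{3}{2 \left(6 - -3 - 6 \left(-3\right)\right)} 5 = \left(-3\right) 2 + - \frac{3}{2 \left(6 + 3 + 18\right)} 5 = -6 + - \frac{3}{2 \cdot 27} \cdot 5 = -6 + \left(- \frac{3}{2}\right) \frac{1}{27} \cdot 5 = -6 - \frac{5}{18} = - \frac{113}{18}$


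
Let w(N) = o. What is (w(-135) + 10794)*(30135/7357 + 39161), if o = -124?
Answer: 439204045720/1051 ≈ 4.1789e+8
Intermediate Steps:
w(N) = -124
(w(-135) + 10794)*(30135/7357 + 39161) = (-124 + 10794)*(30135/7357 + 39161) = 10670*(30135*(1/7357) + 39161) = 10670*(4305/1051 + 39161) = 10670*(41162516/1051) = 439204045720/1051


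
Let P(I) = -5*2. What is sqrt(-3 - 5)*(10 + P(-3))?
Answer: 0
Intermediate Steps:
P(I) = -10
sqrt(-3 - 5)*(10 + P(-3)) = sqrt(-3 - 5)*(10 - 10) = sqrt(-8)*0 = (2*I*sqrt(2))*0 = 0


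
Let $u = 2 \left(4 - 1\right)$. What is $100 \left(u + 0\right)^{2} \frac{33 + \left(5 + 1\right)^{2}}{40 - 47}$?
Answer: $- \frac{248400}{7} \approx -35486.0$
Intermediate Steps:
$u = 6$ ($u = 2 \cdot 3 = 6$)
$100 \left(u + 0\right)^{2} \frac{33 + \left(5 + 1\right)^{2}}{40 - 47} = 100 \left(6 + 0\right)^{2} \frac{33 + \left(5 + 1\right)^{2}}{40 - 47} = 100 \cdot 6^{2} \frac{33 + 6^{2}}{-7} = 100 \cdot 36 \left(33 + 36\right) \left(- \frac{1}{7}\right) = 3600 \cdot 69 \left(- \frac{1}{7}\right) = 3600 \left(- \frac{69}{7}\right) = - \frac{248400}{7}$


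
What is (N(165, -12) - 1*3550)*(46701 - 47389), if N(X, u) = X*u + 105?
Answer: 3732400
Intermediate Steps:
N(X, u) = 105 + X*u
(N(165, -12) - 1*3550)*(46701 - 47389) = ((105 + 165*(-12)) - 1*3550)*(46701 - 47389) = ((105 - 1980) - 3550)*(-688) = (-1875 - 3550)*(-688) = -5425*(-688) = 3732400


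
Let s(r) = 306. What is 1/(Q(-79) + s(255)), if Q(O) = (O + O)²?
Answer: 1/25270 ≈ 3.9573e-5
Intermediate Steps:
Q(O) = 4*O² (Q(O) = (2*O)² = 4*O²)
1/(Q(-79) + s(255)) = 1/(4*(-79)² + 306) = 1/(4*6241 + 306) = 1/(24964 + 306) = 1/25270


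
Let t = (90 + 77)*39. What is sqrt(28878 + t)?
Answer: sqrt(35391) ≈ 188.13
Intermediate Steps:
t = 6513 (t = 167*39 = 6513)
sqrt(28878 + t) = sqrt(28878 + 6513) = sqrt(35391)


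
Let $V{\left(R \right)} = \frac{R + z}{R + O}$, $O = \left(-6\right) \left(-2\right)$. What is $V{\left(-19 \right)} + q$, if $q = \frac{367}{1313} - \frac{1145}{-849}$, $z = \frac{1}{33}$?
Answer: $\frac{124120330}{28611583} \approx 4.3381$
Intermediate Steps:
$z = \frac{1}{33} \approx 0.030303$
$O = 12$
$V{\left(R \right)} = \frac{\frac{1}{33} + R}{12 + R}$ ($V{\left(R \right)} = \frac{R + \frac{1}{33}}{R + 12} = \frac{\frac{1}{33} + R}{12 + R}$)
$q = \frac{1814968}{1114737}$ ($q = 367 \cdot \frac{1}{1313} - - \frac{1145}{849} = \frac{367}{1313} + \frac{1145}{849} = \frac{1814968}{1114737} \approx 1.6282$)
$V{\left(-19 \right)} + q = \frac{\frac{1}{33} - 19}{12 - 19} + \frac{1814968}{1114737} = \frac{1}{-7} \left(- \frac{626}{33}\right) + \frac{1814968}{1114737} = \left(- \frac{1}{7}\right) \left(- \frac{626}{33}\right) + \frac{1814968}{1114737} = \frac{626}{231} + \frac{1814968}{1114737} = \frac{124120330}{28611583}$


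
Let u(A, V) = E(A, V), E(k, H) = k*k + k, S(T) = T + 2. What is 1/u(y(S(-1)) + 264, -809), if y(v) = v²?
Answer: 1/70490 ≈ 1.4186e-5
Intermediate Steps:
S(T) = 2 + T
E(k, H) = k + k² (E(k, H) = k² + k = k + k²)
u(A, V) = A*(1 + A)
1/u(y(S(-1)) + 264, -809) = 1/(((2 - 1)² + 264)*(1 + ((2 - 1)² + 264))) = 1/((1² + 264)*(1 + (1² + 264))) = 1/((1 + 264)*(1 + (1 + 264))) = 1/(265*(1 + 265)) = 1/(265*266) = 1/70490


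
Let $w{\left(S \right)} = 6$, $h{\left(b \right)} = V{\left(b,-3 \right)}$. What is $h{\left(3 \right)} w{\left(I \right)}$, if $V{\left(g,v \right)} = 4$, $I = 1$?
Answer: $24$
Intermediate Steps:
$h{\left(b \right)} = 4$
$h{\left(3 \right)} w{\left(I \right)} = 4 \cdot 6 = 24$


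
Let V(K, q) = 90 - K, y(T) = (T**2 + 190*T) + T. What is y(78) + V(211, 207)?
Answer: 20861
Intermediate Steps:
y(T) = T**2 + 191*T
y(78) + V(211, 207) = 78*(191 + 78) + (90 - 1*211) = 78*269 + (90 - 211) = 20982 - 121 = 20861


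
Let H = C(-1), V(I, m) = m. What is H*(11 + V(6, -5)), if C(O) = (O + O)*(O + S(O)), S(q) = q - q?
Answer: 12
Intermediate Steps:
S(q) = 0
C(O) = 2*O² (C(O) = (O + O)*(O + 0) = (2*O)*O = 2*O²)
H = 2 (H = 2*(-1)² = 2*1 = 2)
H*(11 + V(6, -5)) = 2*(11 - 5) = 2*6 = 12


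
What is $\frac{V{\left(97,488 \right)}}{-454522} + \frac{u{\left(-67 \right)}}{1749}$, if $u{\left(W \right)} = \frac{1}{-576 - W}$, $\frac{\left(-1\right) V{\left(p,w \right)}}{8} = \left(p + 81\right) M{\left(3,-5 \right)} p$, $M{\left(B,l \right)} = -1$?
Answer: $- \frac{61483831685}{202317059901} \approx -0.3039$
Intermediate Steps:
$V{\left(p,w \right)} = - 8 p \left(-81 - p\right)$ ($V{\left(p,w \right)} = - 8 \left(p + 81\right) \left(-1\right) p = - 8 \left(81 + p\right) \left(-1\right) p = - 8 \left(-81 - p\right) p = - 8 p \left(-81 - p\right)$)
$\frac{V{\left(97,488 \right)}}{-454522} + \frac{u{\left(-67 \right)}}{1749} = \frac{8 \cdot 97 \left(81 + 97\right)}{-454522} + \frac{\left(-1\right) \frac{1}{576 - 67}}{1749} = 8 \cdot 97 \cdot 178 \left(- \frac{1}{454522}\right) + - \frac{1}{509} \cdot \frac{1}{1749} = 138128 \left(- \frac{1}{454522}\right) + \left(-1\right) \frac{1}{509} \cdot \frac{1}{1749} = - \frac{69064}{227261} - \frac{1}{890241} = - \frac{61483831685}{202317059901}$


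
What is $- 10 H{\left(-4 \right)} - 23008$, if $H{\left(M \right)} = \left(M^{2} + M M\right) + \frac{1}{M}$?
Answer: $- \frac{46651}{2} \approx -23326.0$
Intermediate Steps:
$H{\left(M \right)} = \frac{1}{M} + 2 M^{2}$ ($H{\left(M \right)} = \left(M^{2} + M^{2}\right) + \frac{1}{M} = 2 M^{2} + \frac{1}{M} = \frac{1}{M} + 2 M^{2}$)
$- 10 H{\left(-4 \right)} - 23008 = - 10 \frac{1 + 2 \left(-4\right)^{3}}{-4} - 23008 = - 10 \left(- \frac{1 + 2 \left(-64\right)}{4}\right) - 23008 = - 10 \left(- \frac{1 - 128}{4}\right) - 23008 = - 10 \left(\left(- \frac{1}{4}\right) \left(-127\right)\right) - 23008 = \left(-10\right) \frac{127}{4} - 23008 = - \frac{635}{2} - 23008 = - \frac{46651}{2}$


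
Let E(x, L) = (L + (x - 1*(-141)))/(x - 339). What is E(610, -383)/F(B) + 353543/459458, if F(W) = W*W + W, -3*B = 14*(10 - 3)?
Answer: 23513532877/30505713910 ≈ 0.77079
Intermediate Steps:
B = -98/3 (B = -14*(10 - 3)/3 = -14*7/3 = -⅓*98 = -98/3 ≈ -32.667)
F(W) = W + W² (F(W) = W² + W = W + W²)
E(x, L) = (141 + L + x)/(-339 + x) (E(x, L) = (L + (x + 141))/(-339 + x) = (L + (141 + x))/(-339 + x) = (141 + L + x)/(-339 + x))
E(610, -383)/F(B) + 353543/459458 = ((141 - 383 + 610)/(-339 + 610))/((-98*(1 - 98/3)/3)) + 353543/459458 = (368/271)/((-98/3*(-95/3))) + 353543*(1/459458) = ((1/271)*368)/(9310/9) + 353543/459458 = (368/271)*(9/9310) + 353543/459458 = 1656/1261505 + 353543/459458 = 23513532877/30505713910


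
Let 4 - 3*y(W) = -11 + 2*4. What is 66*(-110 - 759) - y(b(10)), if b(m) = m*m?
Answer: -172069/3 ≈ -57356.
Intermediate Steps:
b(m) = m²
y(W) = 7/3 (y(W) = 4/3 - (-11 + 2*4)/3 = 4/3 - (-11 + 8)/3 = 4/3 - ⅓*(-3) = 4/3 + 1 = 7/3)
66*(-110 - 759) - y(b(10)) = 66*(-110 - 759) - 1*7/3 = 66*(-869) - 7/3 = -57354 - 7/3 = -172069/3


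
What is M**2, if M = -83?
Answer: 6889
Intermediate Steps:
M**2 = (-83)**2 = 6889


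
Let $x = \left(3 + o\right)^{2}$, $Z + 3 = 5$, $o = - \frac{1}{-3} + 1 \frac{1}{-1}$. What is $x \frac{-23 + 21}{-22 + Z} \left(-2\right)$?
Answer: $- \frac{49}{45} \approx -1.0889$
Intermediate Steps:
$o = - \frac{2}{3}$ ($o = \left(-1\right) \left(- \frac{1}{3}\right) + 1 \left(-1\right) = \frac{1}{3} - 1 = - \frac{2}{3} \approx -0.66667$)
$Z = 2$ ($Z = -3 + 5 = 2$)
$x = \frac{49}{9}$ ($x = \left(3 - \frac{2}{3}\right)^{2} = \left(\frac{7}{3}\right)^{2} = \frac{49}{9} \approx 5.4444$)
$x \frac{-23 + 21}{-22 + Z} \left(-2\right) = \frac{49 \frac{-23 + 21}{-22 + 2}}{9} \left(-2\right) = \frac{49 \left(- \frac{2}{-20}\right)}{9} \left(-2\right) = \frac{49 \left(\left(-2\right) \left(- \frac{1}{20}\right)\right)}{9} \left(-2\right) = \frac{49}{9} \cdot \frac{1}{10} \left(-2\right) = \frac{49}{90} \left(-2\right) = - \frac{49}{45}$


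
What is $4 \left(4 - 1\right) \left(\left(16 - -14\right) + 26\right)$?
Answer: $672$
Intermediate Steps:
$4 \left(4 - 1\right) \left(\left(16 - -14\right) + 26\right) = 4 \cdot 3 \left(\left(16 + 14\right) + 26\right) = 12 \left(30 + 26\right) = 12 \cdot 56 = 672$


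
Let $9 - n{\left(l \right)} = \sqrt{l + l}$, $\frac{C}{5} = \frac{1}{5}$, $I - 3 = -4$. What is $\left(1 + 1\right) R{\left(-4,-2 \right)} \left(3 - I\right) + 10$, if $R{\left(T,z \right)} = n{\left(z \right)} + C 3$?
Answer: $106 - 16 i \approx 106.0 - 16.0 i$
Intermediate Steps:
$I = -1$ ($I = 3 - 4 = -1$)
$C = 1$ ($C = \frac{5}{5} = 5 \cdot \frac{1}{5} = 1$)
$n{\left(l \right)} = 9 - \sqrt{2} \sqrt{l}$ ($n{\left(l \right)} = 9 - \sqrt{l + l} = 9 - \sqrt{2 l} = 9 - \sqrt{2} \sqrt{l}$)
$R{\left(T,z \right)} = 12 - \sqrt{2} \sqrt{z}$ ($R{\left(T,z \right)} = \left(9 - \sqrt{2} \sqrt{z}\right) + 1 \cdot 3 = \left(9 - \sqrt{2} \sqrt{z}\right) + 3 = 12 - \sqrt{2} \sqrt{z}$)
$\left(1 + 1\right) R{\left(-4,-2 \right)} \left(3 - I\right) + 10 = \left(1 + 1\right) \left(12 - \sqrt{2} \sqrt{-2}\right) \left(3 - -1\right) + 10 = 2 \left(12 - \sqrt{2} i \sqrt{2}\right) \left(3 + 1\right) + 10 = 2 \left(12 - 2 i\right) 4 + 10 = \left(24 - 4 i\right) 4 + 10 = \left(96 - 16 i\right) + 10 = 106 - 16 i$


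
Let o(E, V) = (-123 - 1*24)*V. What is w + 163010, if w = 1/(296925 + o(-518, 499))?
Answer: 36444471721/223572 ≈ 1.6301e+5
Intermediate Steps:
o(E, V) = -147*V (o(E, V) = (-123 - 24)*V = -147*V)
w = 1/223572 (w = 1/(296925 - 147*499) = 1/(296925 - 73353) = 1/223572 ≈ 4.4728e-6)
w + 163010 = 1/223572 + 163010 = 36444471721/223572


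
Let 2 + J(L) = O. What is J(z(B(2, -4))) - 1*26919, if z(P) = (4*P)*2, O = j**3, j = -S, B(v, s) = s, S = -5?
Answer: -26796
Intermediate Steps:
j = 5 (j = -1*(-5) = 5)
O = 125 (O = 5**3 = 125)
z(P) = 8*P
J(L) = 123 (J(L) = -2 + 125 = 123)
J(z(B(2, -4))) - 1*26919 = 123 - 1*26919 = 123 - 26919 = -26796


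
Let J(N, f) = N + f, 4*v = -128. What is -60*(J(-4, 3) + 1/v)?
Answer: 495/8 ≈ 61.875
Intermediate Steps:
v = -32 (v = (¼)*(-128) = -32)
-60*(J(-4, 3) + 1/v) = -60*((-4 + 3) + 1/(-32)) = -60*(-1 - 1/32) = -60*(-33/32) = 495/8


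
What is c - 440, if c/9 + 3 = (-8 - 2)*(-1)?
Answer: -377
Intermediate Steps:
c = 63 (c = -27 + 9*((-8 - 2)*(-1)) = -27 + 9*(-10*(-1)) = -27 + 9*10 = -27 + 90 = 63)
c - 440 = 63 - 440 = -377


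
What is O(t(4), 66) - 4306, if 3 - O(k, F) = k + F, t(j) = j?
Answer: -4373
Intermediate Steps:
O(k, F) = 3 - F - k (O(k, F) = 3 - (k + F) = 3 - (F + k) = 3 + (-F - k) = 3 - F - k)
O(t(4), 66) - 4306 = (3 - 1*66 - 1*4) - 4306 = (3 - 66 - 4) - 4306 = -67 - 4306 = -4373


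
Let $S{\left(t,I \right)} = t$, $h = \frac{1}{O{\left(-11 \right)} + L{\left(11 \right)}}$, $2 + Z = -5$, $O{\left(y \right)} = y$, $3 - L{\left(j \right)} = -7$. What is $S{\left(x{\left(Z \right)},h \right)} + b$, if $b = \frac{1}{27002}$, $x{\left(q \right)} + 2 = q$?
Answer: $- \frac{243017}{27002} \approx -9.0$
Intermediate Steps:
$L{\left(j \right)} = 10$ ($L{\left(j \right)} = 3 - -7 = 3 + 7 = 10$)
$Z = -7$ ($Z = -2 - 5 = -7$)
$x{\left(q \right)} = -2 + q$
$h = -1$ ($h = \frac{1}{-11 + 10} = \frac{1}{-1} = -1$)
$b = \frac{1}{27002} \approx 3.7034 \cdot 10^{-5}$
$S{\left(x{\left(Z \right)},h \right)} + b = \left(-2 - 7\right) + \frac{1}{27002} = -9 + \frac{1}{27002} = - \frac{243017}{27002}$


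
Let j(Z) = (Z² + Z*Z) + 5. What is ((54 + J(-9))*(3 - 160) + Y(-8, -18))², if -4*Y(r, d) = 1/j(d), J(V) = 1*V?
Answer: 340542033195961/6822544 ≈ 4.9914e+7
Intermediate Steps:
j(Z) = 5 + 2*Z² (j(Z) = (Z² + Z²) + 5 = 2*Z² + 5 = 5 + 2*Z²)
J(V) = V
Y(r, d) = -1/(4*(5 + 2*d²))
((54 + J(-9))*(3 - 160) + Y(-8, -18))² = ((54 - 9)*(3 - 160) - 1/(20 + 8*(-18)²))² = (45*(-157) - 1/(20 + 8*324))² = (-7065 - 1/(20 + 2592))² = (-7065 - 1/2612)² = (-18453781/2612)² = 340542033195961/6822544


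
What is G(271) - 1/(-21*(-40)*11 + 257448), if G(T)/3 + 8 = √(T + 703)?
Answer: -6400513/266688 + 3*√974 ≈ 69.627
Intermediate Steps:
G(T) = -24 + 3*√(703 + T) (G(T) = -24 + 3*√(T + 703) = -24 + 3*√(703 + T))
G(271) - 1/(-21*(-40)*11 + 257448) = (-24 + 3*√(703 + 271)) - 1/(-21*(-40)*11 + 257448) = (-24 + 3*√974) - 1/(840*11 + 257448) = (-24 + 3*√974) - 1/(9240 + 257448) = (-24 + 3*√974) - 1/266688 = -6400513/266688 + 3*√974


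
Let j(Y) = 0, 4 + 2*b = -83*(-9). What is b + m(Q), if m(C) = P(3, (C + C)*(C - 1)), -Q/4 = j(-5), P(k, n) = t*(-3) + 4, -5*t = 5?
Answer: 757/2 ≈ 378.50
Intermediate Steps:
t = -1 (t = -⅕*5 = -1)
b = 743/2 (b = -2 + (-83*(-9))/2 = -2 + (½)*747 = -2 + 747/2 = 743/2 ≈ 371.50)
P(k, n) = 7 (P(k, n) = -1*(-3) + 4 = 3 + 4 = 7)
Q = 0 (Q = -4*0 = 0)
m(C) = 7
b + m(Q) = 743/2 + 7 = 757/2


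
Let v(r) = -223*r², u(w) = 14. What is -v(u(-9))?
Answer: 43708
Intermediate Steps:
-v(u(-9)) = -(-223)*14² = -(-223)*196 = -1*(-43708) = 43708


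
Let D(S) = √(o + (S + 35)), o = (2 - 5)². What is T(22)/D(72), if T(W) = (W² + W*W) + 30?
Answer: 499*√29/29 ≈ 92.662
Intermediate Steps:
o = 9 (o = (-3)² = 9)
T(W) = 30 + 2*W² (T(W) = (W² + W²) + 30 = 2*W² + 30 = 30 + 2*W²)
D(S) = √(44 + S) (D(S) = √(9 + (S + 35)) = √(9 + (35 + S)) = √(44 + S))
T(22)/D(72) = (30 + 2*22²)/(√(44 + 72)) = (30 + 2*484)/(√116) = (30 + 968)/((2*√29)) = 998*(√29/58) = 499*√29/29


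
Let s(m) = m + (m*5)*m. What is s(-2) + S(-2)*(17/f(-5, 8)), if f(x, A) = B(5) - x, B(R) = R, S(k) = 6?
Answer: 141/5 ≈ 28.200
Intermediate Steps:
s(m) = m + 5*m² (s(m) = m + (5*m)*m = m + 5*m²)
f(x, A) = 5 - x
s(-2) + S(-2)*(17/f(-5, 8)) = -2*(1 + 5*(-2)) + 6*(17/(5 - 1*(-5))) = -2*(1 - 10) + 6*(17/(5 + 5)) = -2*(-9) + 6*(17/10) = 18 + 6*(17*(⅒)) = 18 + 6*(17/10) = 18 + 51/5 = 141/5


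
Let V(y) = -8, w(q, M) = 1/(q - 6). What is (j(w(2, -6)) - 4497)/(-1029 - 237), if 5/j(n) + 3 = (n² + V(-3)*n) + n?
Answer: 85523/24054 ≈ 3.5555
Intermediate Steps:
w(q, M) = 1/(-6 + q)
j(n) = 5/(-3 + n² - 7*n) (j(n) = 5/(-3 + ((n² - 8*n) + n)) = 5/(-3 + (n² - 7*n)) = 5/(-3 + n² - 7*n))
(j(w(2, -6)) - 4497)/(-1029 - 237) = (5/(-3 + (1/(-6 + 2))² - 7/(-6 + 2)) - 4497)/(-1029 - 237) = (5/(-3 + (1/(-4))² - 7/(-4)) - 4497)/(-1266) = (5/(-3 + (-¼)² - 7*(-¼)) - 4497)*(-1/1266) = (5/(-3 + 1/16 + 7/4) - 4497)*(-1/1266) = (5/(-19/16) - 4497)*(-1/1266) = (5*(-16/19) - 4497)*(-1/1266) = (-80/19 - 4497)*(-1/1266) = -85523/19*(-1/1266) = 85523/24054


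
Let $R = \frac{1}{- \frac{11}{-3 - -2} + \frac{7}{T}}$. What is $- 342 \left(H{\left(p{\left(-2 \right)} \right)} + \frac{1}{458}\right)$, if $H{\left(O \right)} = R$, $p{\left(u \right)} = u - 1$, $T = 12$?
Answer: $- \frac{963585}{31831} \approx -30.272$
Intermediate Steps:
$p{\left(u \right)} = -1 + u$
$R = \frac{12}{139}$ ($R = \frac{1}{- \frac{11}{-3 - -2} + \frac{7}{12}} = \frac{1}{- \frac{11}{-3 + 2} + 7 \cdot \frac{1}{12}} = \frac{1}{- \frac{11}{-1} + \frac{7}{12}} = \frac{1}{\left(-11\right) \left(-1\right) + \frac{7}{12}} = \frac{1}{11 + \frac{7}{12}} = \frac{1}{\frac{139}{12}} = \frac{12}{139} \approx 0.086331$)
$H{\left(O \right)} = \frac{12}{139}$
$- 342 \left(H{\left(p{\left(-2 \right)} \right)} + \frac{1}{458}\right) = - 342 \left(\frac{12}{139} + \frac{1}{458}\right) = \left(-342\right) \frac{5635}{63662} = - \frac{963585}{31831}$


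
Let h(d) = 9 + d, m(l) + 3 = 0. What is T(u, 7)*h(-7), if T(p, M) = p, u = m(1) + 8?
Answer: 10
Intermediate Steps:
m(l) = -3 (m(l) = -3 + 0 = -3)
u = 5 (u = -3 + 8 = 5)
T(u, 7)*h(-7) = 5*(9 - 7) = 5*2 = 10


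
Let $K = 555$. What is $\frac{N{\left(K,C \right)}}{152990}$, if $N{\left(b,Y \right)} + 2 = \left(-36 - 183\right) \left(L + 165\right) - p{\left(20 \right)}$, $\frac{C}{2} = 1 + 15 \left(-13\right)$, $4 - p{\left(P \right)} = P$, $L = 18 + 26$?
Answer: $- \frac{45757}{152990} \approx -0.29908$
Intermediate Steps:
$L = 44$
$p{\left(P \right)} = 4 - P$
$C = -388$ ($C = 2 \left(1 + 15 \left(-13\right)\right) = 2 \left(1 - 195\right) = 2 \left(-194\right) = -388$)
$N{\left(b,Y \right)} = -45757$ ($N{\left(b,Y \right)} = -2 - \left(4 - 20 - \left(-36 - 183\right) \left(44 + 165\right)\right) = -2 - 45755 = -45757$)
$\frac{N{\left(K,C \right)}}{152990} = - \frac{45757}{152990}$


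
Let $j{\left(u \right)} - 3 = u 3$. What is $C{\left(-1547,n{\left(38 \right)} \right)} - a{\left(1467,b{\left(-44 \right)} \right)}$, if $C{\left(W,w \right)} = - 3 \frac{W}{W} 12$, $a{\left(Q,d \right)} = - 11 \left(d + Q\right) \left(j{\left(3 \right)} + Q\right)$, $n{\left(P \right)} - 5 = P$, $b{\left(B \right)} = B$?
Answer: $23150751$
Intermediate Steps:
$n{\left(P \right)} = 5 + P$
$j{\left(u \right)} = 3 + 3 u$ ($j{\left(u \right)} = 3 + u 3 = 3 + 3 u$)
$a{\left(Q,d \right)} = - 11 \left(12 + Q\right) \left(Q + d\right)$ ($a{\left(Q,d \right)} = - 11 \left(d + Q\right) \left(\left(3 + 3 \cdot 3\right) + Q\right) = - 11 \left(Q + d\right) \left(\left(3 + 9\right) + Q\right) = - 11 \left(Q + d\right) \left(12 + Q\right) = - 11 \left(12 + Q\right) \left(Q + d\right)$)
$C{\left(W,w \right)} = -36$ ($C{\left(W,w \right)} = \left(-3\right) 1 \cdot 12 = \left(-3\right) 12 = -36$)
$C{\left(-1547,n{\left(38 \right)} \right)} - a{\left(1467,b{\left(-44 \right)} \right)} = -36 - \left(\left(-132\right) 1467 - -5808 - 11 \cdot 1467^{2} - 16137 \left(-44\right)\right) = -36 - \left(-193644 + 5808 - 23672979 + 710028\right) = -36 - -23150787 = -36 + 23150787 = 23150751$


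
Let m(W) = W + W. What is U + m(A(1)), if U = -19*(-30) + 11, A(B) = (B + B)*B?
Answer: 585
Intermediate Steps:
A(B) = 2*B² (A(B) = (2*B)*B = 2*B²)
m(W) = 2*W
U = 581 (U = 570 + 11 = 581)
U + m(A(1)) = 581 + 2*(2*1²) = 581 + 2*(2*1) = 581 + 2*2 = 581 + 4 = 585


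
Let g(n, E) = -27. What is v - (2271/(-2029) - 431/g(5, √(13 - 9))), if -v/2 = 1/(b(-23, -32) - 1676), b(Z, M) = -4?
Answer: -227672699/15339240 ≈ -14.842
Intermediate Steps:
v = 1/840 (v = -2/(-4 - 1676) = -2/(-1680) = -2*(-1/1680) = 1/840 ≈ 0.0011905)
v - (2271/(-2029) - 431/g(5, √(13 - 9))) = 1/840 - (2271/(-2029) - 431/(-27)) = 1/840 - (2271*(-1/2029) - 431*(-1/27)) = 1/840 - (-2271/2029 + 431/27) = 1/840 - 1*813182/54783 = 1/840 - 813182/54783 = -227672699/15339240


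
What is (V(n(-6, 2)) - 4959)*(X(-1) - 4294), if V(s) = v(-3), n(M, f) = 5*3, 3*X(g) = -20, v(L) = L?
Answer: 21339908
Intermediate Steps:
X(g) = -20/3 (X(g) = (⅓)*(-20) = -20/3)
n(M, f) = 15
V(s) = -3
(V(n(-6, 2)) - 4959)*(X(-1) - 4294) = (-3 - 4959)*(-20/3 - 4294) = -4962*(-12902/3) = 21339908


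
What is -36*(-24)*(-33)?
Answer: -28512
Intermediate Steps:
-36*(-24)*(-33) = 864*(-33) = -28512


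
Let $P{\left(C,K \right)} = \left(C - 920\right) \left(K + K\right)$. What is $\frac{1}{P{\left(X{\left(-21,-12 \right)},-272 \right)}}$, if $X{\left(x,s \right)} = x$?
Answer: $\frac{1}{511904} \approx 1.9535 \cdot 10^{-6}$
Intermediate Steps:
$P{\left(C,K \right)} = 2 K \left(-920 + C\right)$ ($P{\left(C,K \right)} = \left(-920 + C\right) 2 K = 2 K \left(-920 + C\right)$)
$\frac{1}{P{\left(X{\left(-21,-12 \right)},-272 \right)}} = \frac{1}{2 \left(-272\right) \left(-920 - 21\right)} = \frac{1}{2 \left(-272\right) \left(-941\right)} = \frac{1}{511904}$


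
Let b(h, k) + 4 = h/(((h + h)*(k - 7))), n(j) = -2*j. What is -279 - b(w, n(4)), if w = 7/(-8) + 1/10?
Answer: -8249/30 ≈ -274.97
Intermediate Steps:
w = -31/40 (w = 7*(-⅛) + 1*(⅒) = -7/8 + ⅒ = -31/40 ≈ -0.77500)
b(h, k) = -4 + 1/(2*(-7 + k)) (b(h, k) = -4 + h/(((h + h)*(k - 7))) = -4 + h/(((2*h)*(-7 + k))) = -4 + h/((2*h*(-7 + k))) = -4 + h*(1/(2*h*(-7 + k))) = -4 + 1/(2*(-7 + k)))
-279 - b(w, n(4)) = -279 - (57 - (-16)*4)/(2*(-7 - 2*4)) = -279 - (57 - 8*(-8))/(2*(-7 - 8)) = -279 - (57 + 64)/(2*(-15)) = -279 - (-1)*121/(2*15) = -279 - 1*(-121/30) = -279 + 121/30 = -8249/30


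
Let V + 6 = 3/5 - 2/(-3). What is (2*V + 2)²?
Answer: 12544/225 ≈ 55.751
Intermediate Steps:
V = -71/15 (V = -6 + (3/5 - 2/(-3)) = -6 + (3*(⅕) - 2*(-⅓)) = -6 + (⅗ + ⅔) = -6 + 19/15 = -71/15 ≈ -4.7333)
(2*V + 2)² = (2*(-71/15) + 2)² = (-142/15 + 2)² = (-112/15)² = 12544/225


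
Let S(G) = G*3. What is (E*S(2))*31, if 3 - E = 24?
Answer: -3906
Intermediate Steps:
S(G) = 3*G
E = -21 (E = 3 - 1*24 = 3 - 24 = -21)
(E*S(2))*31 = -63*2*31 = -21*6*31 = -126*31 = -3906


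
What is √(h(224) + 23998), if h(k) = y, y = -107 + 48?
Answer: √23939 ≈ 154.72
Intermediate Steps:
y = -59
h(k) = -59
√(h(224) + 23998) = √(-59 + 23998) = √23939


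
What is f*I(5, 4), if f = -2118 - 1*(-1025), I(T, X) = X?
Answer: -4372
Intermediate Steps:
f = -1093 (f = -2118 + 1025 = -1093)
f*I(5, 4) = -1093*4 = -4372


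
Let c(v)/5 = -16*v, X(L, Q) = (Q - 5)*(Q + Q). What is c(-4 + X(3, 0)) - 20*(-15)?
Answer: 620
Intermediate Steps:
X(L, Q) = 2*Q*(-5 + Q) (X(L, Q) = (-5 + Q)*(2*Q) = 2*Q*(-5 + Q))
c(v) = -80*v (c(v) = 5*(-16*v) = -80*v)
c(-4 + X(3, 0)) - 20*(-15) = -80*(-4 + 2*0*(-5 + 0)) - 20*(-15) = -80*(-4 + 2*0*(-5)) + 300 = -80*(-4 + 0) + 300 = -80*(-4) + 300 = 320 + 300 = 620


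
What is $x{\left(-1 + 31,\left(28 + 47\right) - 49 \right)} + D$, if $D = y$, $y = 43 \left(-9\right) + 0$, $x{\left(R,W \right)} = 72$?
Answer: $-315$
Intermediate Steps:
$y = -387$ ($y = -387 + 0 = -387$)
$D = -387$
$x{\left(-1 + 31,\left(28 + 47\right) - 49 \right)} + D = 72 - 387 = -315$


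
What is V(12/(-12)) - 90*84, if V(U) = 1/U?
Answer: -7561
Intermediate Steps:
V(12/(-12)) - 90*84 = 1/(12/(-12)) - 90*84 = 1/(12*(-1/12)) - 7560 = 1/(-1) - 7560 = -1 - 7560 = -7561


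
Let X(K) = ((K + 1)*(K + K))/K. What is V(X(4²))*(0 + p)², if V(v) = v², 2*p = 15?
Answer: 65025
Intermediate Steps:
p = 15/2 (p = (½)*15 = 15/2 ≈ 7.5000)
X(K) = 2 + 2*K (X(K) = ((1 + K)*(2*K))/K = (2*K*(1 + K))/K = 2 + 2*K)
V(X(4²))*(0 + p)² = (2 + 2*4²)²*(0 + 15/2)² = (2 + 2*16)²*(15/2)² = (2 + 32)²*(225/4) = 34²*(225/4) = 1156*(225/4) = 65025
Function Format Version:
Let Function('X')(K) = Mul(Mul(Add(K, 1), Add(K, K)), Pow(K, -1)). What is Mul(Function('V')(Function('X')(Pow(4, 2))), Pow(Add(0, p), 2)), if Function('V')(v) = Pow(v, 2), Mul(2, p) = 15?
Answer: 65025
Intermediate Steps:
p = Rational(15, 2) (p = Mul(Rational(1, 2), 15) = Rational(15, 2) ≈ 7.5000)
Function('X')(K) = Add(2, Mul(2, K)) (Function('X')(K) = Mul(Mul(Add(1, K), Mul(2, K)), Pow(K, -1)) = Mul(Mul(2, K, Add(1, K)), Pow(K, -1)) = Add(2, Mul(2, K)))
Mul(Function('V')(Function('X')(Pow(4, 2))), Pow(Add(0, p), 2)) = Mul(Pow(Add(2, Mul(2, Pow(4, 2))), 2), Pow(Add(0, Rational(15, 2)), 2)) = Mul(Pow(Add(2, Mul(2, 16)), 2), Pow(Rational(15, 2), 2)) = Mul(Pow(Add(2, 32), 2), Rational(225, 4)) = Mul(Pow(34, 2), Rational(225, 4)) = Mul(1156, Rational(225, 4)) = 65025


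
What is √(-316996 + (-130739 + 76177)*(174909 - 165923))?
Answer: 14*I*√2503118 ≈ 22150.0*I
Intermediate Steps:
√(-316996 + (-130739 + 76177)*(174909 - 165923)) = √(-316996 - 54562*8986) = √(-316996 - 490294132) = √(-490611128) = 14*I*√2503118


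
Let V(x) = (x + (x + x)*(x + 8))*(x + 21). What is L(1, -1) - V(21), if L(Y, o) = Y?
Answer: -52037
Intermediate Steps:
V(x) = (21 + x)*(x + 2*x*(8 + x)) (V(x) = (x + (2*x)*(8 + x))*(21 + x) = (x + 2*x*(8 + x))*(21 + x) = (21 + x)*(x + 2*x*(8 + x)))
L(1, -1) - V(21) = 1 - 21*(357 + 2*21² + 59*21) = 1 - 21*(357 + 2*441 + 1239) = 1 - 21*(357 + 882 + 1239) = 1 - 21*2478 = 1 - 1*52038 = 1 - 52038 = -52037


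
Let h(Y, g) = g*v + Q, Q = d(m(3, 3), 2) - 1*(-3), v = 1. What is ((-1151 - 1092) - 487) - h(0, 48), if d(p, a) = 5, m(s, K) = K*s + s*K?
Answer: -2786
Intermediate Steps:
m(s, K) = 2*K*s (m(s, K) = K*s + K*s = 2*K*s)
Q = 8 (Q = 5 - 1*(-3) = 5 + 3 = 8)
h(Y, g) = 8 + g (h(Y, g) = g*1 + 8 = g + 8 = 8 + g)
((-1151 - 1092) - 487) - h(0, 48) = ((-1151 - 1092) - 487) - (8 + 48) = (-2243 - 487) - 1*56 = -2730 - 56 = -2786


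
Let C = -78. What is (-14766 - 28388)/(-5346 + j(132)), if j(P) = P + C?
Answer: 21577/2646 ≈ 8.1546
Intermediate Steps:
j(P) = -78 + P (j(P) = P - 78 = -78 + P)
(-14766 - 28388)/(-5346 + j(132)) = (-14766 - 28388)/(-5346 + (-78 + 132)) = -43154/(-5346 + 54) = -43154/(-5292) = -43154*(-1/5292) = 21577/2646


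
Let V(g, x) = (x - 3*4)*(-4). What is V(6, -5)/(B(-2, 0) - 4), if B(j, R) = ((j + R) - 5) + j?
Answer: -68/13 ≈ -5.2308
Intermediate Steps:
V(g, x) = 48 - 4*x (V(g, x) = (x - 12)*(-4) = (-12 + x)*(-4) = 48 - 4*x)
B(j, R) = -5 + R + 2*j (B(j, R) = ((R + j) - 5) + j = (-5 + R + j) + j = -5 + R + 2*j)
V(6, -5)/(B(-2, 0) - 4) = (48 - 4*(-5))/((-5 + 0 + 2*(-2)) - 4) = (48 + 20)/((-5 + 0 - 4) - 4) = 68/(-9 - 4) = 68/(-13) = 68*(-1/13) = -68/13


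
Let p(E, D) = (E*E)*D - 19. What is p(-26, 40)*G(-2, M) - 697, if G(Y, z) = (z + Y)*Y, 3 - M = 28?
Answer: 1458437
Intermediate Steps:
M = -25 (M = 3 - 1*28 = 3 - 28 = -25)
G(Y, z) = Y*(Y + z) (G(Y, z) = (Y + z)*Y = Y*(Y + z))
p(E, D) = -19 + D*E² (p(E, D) = E²*D - 19 = D*E² - 19 = -19 + D*E²)
p(-26, 40)*G(-2, M) - 697 = (-19 + 40*(-26)²)*(-2*(-2 - 25)) - 697 = (-19 + 40*676)*(-2*(-27)) - 697 = (-19 + 27040)*54 - 697 = 27021*54 - 697 = 1459134 - 697 = 1458437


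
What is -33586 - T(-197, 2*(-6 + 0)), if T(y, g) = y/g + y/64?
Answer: -6451073/192 ≈ -33599.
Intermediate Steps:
T(y, g) = y/64 + y/g (T(y, g) = y/g + y*(1/64) = y/g + y/64 = y/64 + y/g)
-33586 - T(-197, 2*(-6 + 0)) = -33586 - ((1/64)*(-197) - 197*1/(2*(-6 + 0))) = -33586 - (-197/64 - 197/(2*(-6))) = -33586 - (-197/64 - 197/(-12)) = -33586 - (-197/64 - 197*(-1/12)) = -33586 - (-197/64 + 197/12) = -33586 - 1*2561/192 = -33586 - 2561/192 = -6451073/192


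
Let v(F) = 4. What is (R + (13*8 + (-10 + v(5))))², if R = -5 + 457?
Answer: 302500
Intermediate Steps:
R = 452
(R + (13*8 + (-10 + v(5))))² = (452 + (13*8 + (-10 + 4)))² = (452 + (104 - 6))² = (452 + 98)² = 550² = 302500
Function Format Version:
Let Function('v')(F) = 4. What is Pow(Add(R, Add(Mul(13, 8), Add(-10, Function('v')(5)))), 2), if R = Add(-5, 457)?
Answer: 302500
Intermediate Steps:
R = 452
Pow(Add(R, Add(Mul(13, 8), Add(-10, Function('v')(5)))), 2) = Pow(Add(452, Add(Mul(13, 8), Add(-10, 4))), 2) = Pow(Add(452, Add(104, -6)), 2) = Pow(Add(452, 98), 2) = Pow(550, 2) = 302500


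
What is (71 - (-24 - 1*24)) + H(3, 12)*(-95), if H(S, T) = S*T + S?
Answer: -3586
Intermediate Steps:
H(S, T) = S + S*T
(71 - (-24 - 1*24)) + H(3, 12)*(-95) = (71 - (-24 - 1*24)) + (3*(1 + 12))*(-95) = (71 - (-24 - 24)) + (3*13)*(-95) = (71 - 1*(-48)) + 39*(-95) = (71 + 48) - 3705 = 119 - 3705 = -3586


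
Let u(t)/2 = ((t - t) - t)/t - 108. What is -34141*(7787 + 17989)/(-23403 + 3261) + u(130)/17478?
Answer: 142416272999/3259647 ≈ 43691.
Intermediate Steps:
u(t) = -218 (u(t) = 2*(((t - t) - t)/t - 108) = 2*((0 - t)/t - 108) = 2*((-t)/t - 108) = 2*(-1 - 108) = 2*(-109) = -218)
-34141*(7787 + 17989)/(-23403 + 3261) + u(130)/17478 = -34141*(7787 + 17989)/(-23403 + 3261) - 218/17478 = -34141/((-20142/25776)) - 218*1/17478 = -34141/((-20142*1/25776)) - 109/8739 = -34141/(-1119/1432) - 109/8739 = -34141*(-1432/1119) - 109/8739 = 48889912/1119 - 109/8739 = 142416272999/3259647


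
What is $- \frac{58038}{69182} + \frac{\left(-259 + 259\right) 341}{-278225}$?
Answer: $- \frac{29019}{34591} \approx -0.83892$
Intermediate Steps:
$- \frac{58038}{69182} + \frac{\left(-259 + 259\right) 341}{-278225} = \left(-58038\right) \frac{1}{69182} + 0 \cdot 341 \left(- \frac{1}{278225}\right) = - \frac{29019}{34591} + 0 \left(- \frac{1}{278225}\right) = - \frac{29019}{34591} + 0 = - \frac{29019}{34591}$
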